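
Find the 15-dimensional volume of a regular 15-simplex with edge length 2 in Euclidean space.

Volume = 2^15 · √(16/2^15) / 15! ≈ 5.53714e-10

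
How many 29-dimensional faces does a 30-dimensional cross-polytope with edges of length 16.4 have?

Each 29-face is the convex hull of 30 vertices, one chosen as ±e_i from each of 30 distinct axes: 2^30·C(30,30) = 1073741824.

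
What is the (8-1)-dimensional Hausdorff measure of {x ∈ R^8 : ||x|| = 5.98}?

|∂B_8(5.98)| ≈ 8.87946e+06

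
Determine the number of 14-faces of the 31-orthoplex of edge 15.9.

Each 14-face is the convex hull of 15 vertices, one chosen as ±e_i from each of 15 distinct axes: 2^15·C(31,15) = 9848101109760.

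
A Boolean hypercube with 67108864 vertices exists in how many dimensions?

n = log_2(67108864) = 26.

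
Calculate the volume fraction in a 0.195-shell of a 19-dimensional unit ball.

1 - (1-0.195)^19 ≈ 0.983777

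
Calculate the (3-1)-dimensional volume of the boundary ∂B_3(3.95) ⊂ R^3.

S = n·V_n(r)/r = 3·V_3(3.95)/3.95 (volume-to-surface relation), giving 4πr² = 4π·(3.95)² ≈ 196.067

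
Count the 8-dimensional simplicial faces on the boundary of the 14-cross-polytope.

An n-cross-polytope has 2^(k+1)·C(n,k+1) k-faces. Here 2^9·C(14,9) = 512·2002 = 1025024.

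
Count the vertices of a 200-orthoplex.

The 200-dimensional cross-polytope has 2n = 2·200 = 400 vertices.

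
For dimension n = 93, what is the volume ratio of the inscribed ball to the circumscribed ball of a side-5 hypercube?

V_in / V_out = (r_in/r_out)^93 = (1/√93)^93 = 93^(-93/2) ≈ 2.92108e-92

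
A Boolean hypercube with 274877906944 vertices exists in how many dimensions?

2^n = 274877906944 ⇒ n = log_2(274877906944) = 38.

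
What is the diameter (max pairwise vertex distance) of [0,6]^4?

The space diagonal of an n-cube of side s is s√n. Here 6·√4 = 12.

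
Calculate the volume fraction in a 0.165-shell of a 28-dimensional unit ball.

Shell fraction = 1 - (1-0.165)^28 ≈ 0.993585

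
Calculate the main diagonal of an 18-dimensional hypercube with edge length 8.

Diagonal = √18 · 8 ≈ 33.9411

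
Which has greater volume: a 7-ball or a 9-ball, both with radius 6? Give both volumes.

V_7(6) ≈ 1.32263e+06. V_9(6) ≈ 3.32414e+07. The 9-ball is larger.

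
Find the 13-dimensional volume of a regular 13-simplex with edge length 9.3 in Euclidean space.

V = (9.3^13 / 13!) · √((13+1) / 2^13) ≈ 25.8444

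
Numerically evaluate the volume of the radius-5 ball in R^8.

V = 390625·π^4/24 ≈ 1.58543e+06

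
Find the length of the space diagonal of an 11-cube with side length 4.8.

d = √(4.8² + 4.8² + ... + 4.8²) [11 terms] = √(11·4.8²) = 4.8√11 ≈ 15.9198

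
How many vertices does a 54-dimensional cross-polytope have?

The vertices are ±e_1, ..., ±e_54, so there are 2·54 = 108.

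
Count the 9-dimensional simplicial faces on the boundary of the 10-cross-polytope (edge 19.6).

f_9(10-orthoplex) = 2^10 · (10 choose 10) = 1024.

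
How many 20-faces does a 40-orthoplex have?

Number of 20-faces = 2^(20+1) · C(40,20+1) = 2097152 · 131282408400 = 275319165340876800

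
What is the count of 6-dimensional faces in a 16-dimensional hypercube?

An n-cube has C(n,k)·2^(n-k) k-faces. Here C(16,6)·2^10 = 8008·1024 = 8200192.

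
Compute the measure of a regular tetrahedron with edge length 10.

Volume = (√2/12) · 10³ = 117.851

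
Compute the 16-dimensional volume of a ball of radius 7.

The n-ball volume is π^(n/2)·r^n/Γ(n/2+1). With n=16, r=7: V = 4747561509943·π^8/5760 ≈ 7.82073e+12.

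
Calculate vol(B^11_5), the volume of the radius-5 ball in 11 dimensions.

The n-ball volume is π^(n/2)·r^n/Γ(n/2+1). With n=11, r=5: V = 625000000·π^5/2079 ≈ 9.19973e+07.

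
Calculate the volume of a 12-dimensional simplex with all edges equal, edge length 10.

V = (10^12 / 12!) · √((12+1) / 2^12) ≈ 117.613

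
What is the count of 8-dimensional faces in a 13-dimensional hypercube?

An n-cube has C(n,k)·2^(n-k) k-faces. Here C(13,8)·2^5 = 1287·32 = 41184.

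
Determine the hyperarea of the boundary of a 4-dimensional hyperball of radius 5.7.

The surface area of an n-ball is 2π^(n/2) r^(n-1) / Γ(n/2). For n=4, r=5.7: 3655.56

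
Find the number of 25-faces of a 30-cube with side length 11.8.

Choose 25 of 30 axes to span the face (C(30,25) = 142506 ways), then fix each of the remaining 5 coordinates at one of its two extreme values (2^5 = 32 ways): 142506·32 = 4560192.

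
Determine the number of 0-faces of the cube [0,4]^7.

f_0(7-cube) = (7 choose 0) · 2^7 = 128.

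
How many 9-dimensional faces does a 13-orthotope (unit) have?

An n-cube has C(n,k)·2^(n-k) k-faces. Here C(13,9)·2^4 = 715·16 = 11440.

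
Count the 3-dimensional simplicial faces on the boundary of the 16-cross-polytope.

An n-cross-polytope has 2^(k+1)·C(n,k+1) k-faces. Here 2^4·C(16,4) = 16·1820 = 29120.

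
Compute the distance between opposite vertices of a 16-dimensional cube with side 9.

The space diagonal of an n-cube of side s is s√n. Here 9·√16 = 36.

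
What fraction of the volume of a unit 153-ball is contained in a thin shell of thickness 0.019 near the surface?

Shell fraction = 1 - (1-0.019)^153 ≈ 0.946868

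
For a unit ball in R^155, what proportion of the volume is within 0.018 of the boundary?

Shell fraction = 1 - (1-0.018)^155 ≈ 0.94012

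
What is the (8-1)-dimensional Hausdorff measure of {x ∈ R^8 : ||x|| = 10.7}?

S = n·V_n(r)/r = 8·V_8(10.7)/10.7 (volume-to-surface relation), giving 5.21392e+08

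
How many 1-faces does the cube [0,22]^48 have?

Each of the 2^48 = 281474976710656 vertices has degree 48; total edges = 48·2^48/2 = 6755399441055744.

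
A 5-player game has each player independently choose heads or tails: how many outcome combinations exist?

An n-cube has 2^n vertices; for n = 5 that is 2^5 = 32.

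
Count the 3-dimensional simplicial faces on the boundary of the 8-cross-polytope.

Each 3-face is the convex hull of 4 vertices, one chosen as ±e_i from each of 4 distinct axes: 2^4·C(8,4) = 1120.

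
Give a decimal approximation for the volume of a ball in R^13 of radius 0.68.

The n-ball volume is π^(n/2)·r^n/Γ(n/2+1). With n=13, r=0.68: V ≈ 0.00605281.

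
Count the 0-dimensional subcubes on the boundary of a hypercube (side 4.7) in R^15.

An n-cube has C(n,k)·2^(n-k) k-faces. Here C(15,0)·2^15 = 1·32768 = 32768.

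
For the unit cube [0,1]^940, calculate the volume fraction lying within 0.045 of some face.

The inner cube has side 1-2·0.045 = 0.91 and volume (0.91)^940 ≈ 3.154e-39, so the shell holds 1 - 3.154e-39 of the volume.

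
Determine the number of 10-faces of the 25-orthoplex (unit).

An n-cross-polytope has 2^(k+1)·C(n,k+1) k-faces. Here 2^11·C(25,11) = 2048·4457400 = 9128755200.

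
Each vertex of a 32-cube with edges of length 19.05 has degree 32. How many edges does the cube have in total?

The 32-cube has n·2^(n-1) = 32·2^31 = 32·2147483648 = 68719476736 edges.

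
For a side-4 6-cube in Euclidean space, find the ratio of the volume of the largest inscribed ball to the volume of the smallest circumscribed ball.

V_in / V_out = (r_in/r_out)^6 = (1/√6)^6 = 6^(-6/2) ≈ 0.00462963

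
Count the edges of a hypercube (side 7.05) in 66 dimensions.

Number of 1-faces = C(66,1)·2^(66-1) = 66·36893488147419103232 = 2434970217729660813312.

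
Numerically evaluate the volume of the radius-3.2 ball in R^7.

The n-ball volume is π^(n/2)·r^n/Γ(n/2+1). With n=7, r=3.2: V ≈ 16234.2.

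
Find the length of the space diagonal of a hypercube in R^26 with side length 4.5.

d = √(4.5² + 4.5² + ... + 4.5²) [26 terms] = √(26·4.5²) = 4.5√26 ≈ 22.9456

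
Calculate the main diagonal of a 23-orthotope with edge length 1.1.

d = √(1.1² + 1.1² + ... + 1.1²) [23 terms] = √(23·1.1²) = 1.1√23 ≈ 5.27541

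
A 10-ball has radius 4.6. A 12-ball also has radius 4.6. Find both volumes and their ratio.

V_10(4.6) ≈ 1.0818e+07. V_12(4.6) ≈ 1.19856e+08. Ratio V_10/V_12 ≈ 0.09026.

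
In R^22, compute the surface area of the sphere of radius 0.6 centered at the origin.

S = n·V_n(r)/r = 22·V_22(0.6)/0.6 (volume-to-surface relation), giving 3.55707e-06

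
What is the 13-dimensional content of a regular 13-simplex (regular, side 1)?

V = (1^13 / 13!) · √((13+1) / 2^13) ≈ 6.63879e-12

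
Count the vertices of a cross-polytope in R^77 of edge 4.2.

The 77-dimensional cross-polytope has 2n = 2·77 = 154 vertices.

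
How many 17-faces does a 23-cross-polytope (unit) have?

f_17(23-orthoplex) = 2^18 · (23 choose 18) = 8820883456.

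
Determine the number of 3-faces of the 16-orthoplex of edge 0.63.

Each 3-face is the convex hull of 4 vertices, one chosen as ±e_i from each of 4 distinct axes: 2^4·C(16,4) = 29120.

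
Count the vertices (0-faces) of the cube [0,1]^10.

Number of vertices = 2^10 = 1024.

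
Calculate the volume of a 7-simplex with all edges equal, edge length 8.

V_7 = √(8) · 8^7 / (7! · 2^(7/2)) ≈ 104.025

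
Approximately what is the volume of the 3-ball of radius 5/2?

V = 125·π/6 ≈ 65.4498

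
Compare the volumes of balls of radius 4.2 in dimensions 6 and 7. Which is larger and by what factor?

V_6(4.2) ≈ 28365.7, V_7(4.2) ≈ 108924. The 7-ball is larger by a factor of 3.84.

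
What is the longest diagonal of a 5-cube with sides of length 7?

d = √(7² + 7² + ... + 7²) [5 terms] = √(5·7²) = 7√5 ≈ 15.6525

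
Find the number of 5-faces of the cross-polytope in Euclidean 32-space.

An n-cross-polytope has 2^(k+1)·C(n,k+1) k-faces. Here 2^6·C(32,6) = 64·906192 = 57996288.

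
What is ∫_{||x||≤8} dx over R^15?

Volume = π^{15/2}·(8)^15/Γ(17/2) = 9007199254740992·π^7/2027025 ≈ 1.34208e+13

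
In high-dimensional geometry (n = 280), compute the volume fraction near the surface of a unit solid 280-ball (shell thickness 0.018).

1 - (1-0.018)^280 ≈ 0.993817 ≈ 99.38%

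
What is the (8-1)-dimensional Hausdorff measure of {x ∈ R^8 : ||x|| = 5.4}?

S_8(5.4) = 2·π^(8/2)·(5.4)^7 / Γ(8/2) ≈ 4.34745e+06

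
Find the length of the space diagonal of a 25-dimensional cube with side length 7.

||(7,7,...,7)|| = √(25)·7 = 35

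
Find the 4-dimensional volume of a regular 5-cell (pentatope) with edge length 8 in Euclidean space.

For a regular n-simplex with edge a, V = (a^n / n!)·√((n+1)/2^n). With a=8, n=4: V ≈ 95.4056.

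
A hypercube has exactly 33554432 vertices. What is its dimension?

2^n = 33554432 ⇒ n = log_2(33554432) = 25.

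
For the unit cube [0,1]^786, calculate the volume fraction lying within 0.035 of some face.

1 - (1 - 2·0.035)^786 = 1 - 0.93^786 ≈ 1 - 1.689e-25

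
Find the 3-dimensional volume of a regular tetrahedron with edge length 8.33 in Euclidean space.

Volume = (√2/12) · 8.33³ = 68.1191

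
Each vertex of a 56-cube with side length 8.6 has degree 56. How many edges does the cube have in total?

The 56-cube has n·2^(n-1) = 56·2^55 = 56·36028797018963968 = 2017612633061982208 edges.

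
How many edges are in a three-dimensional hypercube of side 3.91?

Number of 1-faces = C(3,1) · 2^(3-1) = 3 · 4 = 12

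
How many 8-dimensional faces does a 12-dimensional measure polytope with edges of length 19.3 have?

Choose 8 of 12 axes to span the face (C(12,8) = 495 ways), then fix each of the remaining 4 coordinates at one of its two extreme values (2^4 = 16 ways): 495·16 = 7920.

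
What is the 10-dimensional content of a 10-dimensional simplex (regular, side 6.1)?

V = (6.1^10 / 10!) · √((10+1) / 2^10) ≈ 2.03743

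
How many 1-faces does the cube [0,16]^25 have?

An n-cube has n·2^(n-1) edges. With n = 25: 25·16777216 = 419430400.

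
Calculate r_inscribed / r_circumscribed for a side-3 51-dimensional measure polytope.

r_in = 3/2 (half the side); r_out = 3√51/2 (half the diagonal). Ratio = 1/√51 ≈ 0.140028.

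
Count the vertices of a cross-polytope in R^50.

An n-cross-polytope has 2n vertices; here n = 50, giving 100.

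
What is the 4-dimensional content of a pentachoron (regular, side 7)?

V = (7^4 / 4!) · √((4+1) / 2^4) ≈ 55.925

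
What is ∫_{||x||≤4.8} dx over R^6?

V_6(4.8) = π^(6/2) · (4.8)^6 / Γ(6/2 + 1) ≈ 63204.2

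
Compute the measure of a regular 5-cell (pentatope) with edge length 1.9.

For a regular n-simplex with edge a, V = (a^n / n!)·√((n+1)/2^n). With a=1.9, n=4: V ≈ 0.303549.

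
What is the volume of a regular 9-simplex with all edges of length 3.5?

V = (3.5^9 / 9!) · √((9+1) / 2^9) ≈ 0.0303539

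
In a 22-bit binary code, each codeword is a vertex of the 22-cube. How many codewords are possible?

An n-cube has 2^n vertices; for n = 22 that is 2^22 = 4194304.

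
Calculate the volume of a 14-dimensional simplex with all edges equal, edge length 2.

V_14 = √(15) · 2^14 / (14! · 2^(14/2)) ≈ 5.68653e-09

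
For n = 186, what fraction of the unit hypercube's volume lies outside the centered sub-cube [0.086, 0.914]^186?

Shell fraction = 1 - (1-0.172)^186 ≈ 1 - 5.671e-16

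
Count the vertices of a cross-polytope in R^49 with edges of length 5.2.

The vertices are ±e_1, ..., ±e_49, so there are 2·49 = 98.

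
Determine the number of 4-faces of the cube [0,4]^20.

Choose 4 of 20 axes to span the face (C(20,4) = 4845 ways), then fix each of the remaining 16 coordinates at one of its two extreme values (2^16 = 65536 ways): 4845·65536 = 317521920.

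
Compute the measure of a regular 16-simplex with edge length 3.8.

Volume = 3.8^16 · √(17/2^16) / 16! ≈ 1.45513e-06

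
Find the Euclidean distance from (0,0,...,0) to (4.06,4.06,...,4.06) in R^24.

d = √(4.06² + 4.06² + ... + 4.06²) [24 terms] = √(24·4.06²) = 4.06√24 ≈ 19.8899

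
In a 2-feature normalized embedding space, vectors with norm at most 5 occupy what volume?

V_2(5) = π^(2/2) · (5)^2 / Γ(2/2 + 1) = 25·π ≈ 78.5398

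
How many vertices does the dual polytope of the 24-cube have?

Number of vertices = 2n = 48.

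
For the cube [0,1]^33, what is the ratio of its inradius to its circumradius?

Ratio = (s/2)/(s√33/2) = 33^(-1/2) ≈ 0.174078.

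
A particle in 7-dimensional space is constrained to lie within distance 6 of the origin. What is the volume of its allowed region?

The n-ball volume is π^(n/2)·r^n/Γ(n/2+1). With n=7, r=6: V = 1492992·π^3/35 ≈ 1.32263e+06.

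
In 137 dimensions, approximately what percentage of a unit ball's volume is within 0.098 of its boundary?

1 - (1-0.098)^137 ≈ 0.99999927 ≈ 99.999927%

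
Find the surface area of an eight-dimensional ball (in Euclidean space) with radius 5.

S_8(5) = 2·π^(8/2)·(5)^7 / Γ(8/2) = 78125·π^4/3 ≈ 2.5367e+06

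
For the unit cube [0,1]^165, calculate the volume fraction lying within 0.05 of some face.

The inner cube has side 1-2·0.05 = 0.9 and volume (0.9)^165 ≈ 2.818e-08, so the shell holds 0.9999999718 of the volume.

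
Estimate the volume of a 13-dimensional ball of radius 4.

The n-ball volume is π^(n/2)·r^n/Γ(n/2+1). With n=13, r=4: V = 8589934592·π^6/135135 ≈ 6.11113e+07.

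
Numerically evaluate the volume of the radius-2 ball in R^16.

V_16(2) = π^(16/2) · (2)^16 / Γ(16/2 + 1) = 512·π^8/315 ≈ 15422.6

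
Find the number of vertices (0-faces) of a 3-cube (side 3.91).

f_0(3-cube) = (3 choose 0) · 2^3 = 8.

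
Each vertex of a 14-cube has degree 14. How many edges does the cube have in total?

An n-cube has n·2^(n-1) edges. With n = 14: 14·8192 = 114688.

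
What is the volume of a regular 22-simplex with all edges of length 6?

For a regular n-simplex with edge a, V = (a^n / n!)·√((n+1)/2^n). With a=6, n=22: V ≈ 2.74217e-07.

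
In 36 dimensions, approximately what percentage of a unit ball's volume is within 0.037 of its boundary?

1 - (1-0.037)^36 ≈ 0.742637 ≈ 74.26%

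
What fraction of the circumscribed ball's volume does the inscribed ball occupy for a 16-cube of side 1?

Volume scales as r^n, and r_in/r_out = 1/√16, giving (1/√16)^16 ≈ 2.32831e-10.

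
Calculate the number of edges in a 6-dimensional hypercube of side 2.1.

An n-cube has n·2^(n-1) edges. With n = 6: 6·32 = 192.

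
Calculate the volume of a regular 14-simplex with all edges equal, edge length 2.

V = (2^14 / 14!) · √((14+1) / 2^14) ≈ 5.68653e-09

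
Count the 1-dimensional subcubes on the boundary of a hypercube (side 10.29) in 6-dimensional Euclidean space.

Number of 1-faces = C(6,1) · 2^(6-1) = 6 · 32 = 192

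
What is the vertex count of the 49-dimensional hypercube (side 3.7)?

An n-cube has 2^n vertices; for n = 49 that is 2^49 = 562949953421312.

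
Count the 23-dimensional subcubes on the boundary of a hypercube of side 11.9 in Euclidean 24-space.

Choose 23 of 24 axes to span the face (C(24,23) = 24 ways), then fix each of the remaining 1 coordinate at one of its two extreme values (2^1 = 2 ways): 24·2 = 48.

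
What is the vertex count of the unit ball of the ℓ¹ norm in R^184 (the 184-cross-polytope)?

The 184-dimensional cross-polytope has 2n = 2·184 = 368 vertices.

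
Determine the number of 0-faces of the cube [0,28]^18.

An n-cube has C(n,k)·2^(n-k) k-faces. Here C(18,0)·2^18 = 1·262144 = 262144.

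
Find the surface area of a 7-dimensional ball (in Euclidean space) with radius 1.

The surface area of an n-ball is 2π^(n/2) r^(n-1) / Γ(n/2). For n=7, r=1: 16·π^3/15 ≈ 33.0734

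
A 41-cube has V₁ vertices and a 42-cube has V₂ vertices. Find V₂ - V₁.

V₁ = 2^41 = 2199023255552. V₂ = 2^42 = 4398046511104. V₂ - V₁ = 2199023255552.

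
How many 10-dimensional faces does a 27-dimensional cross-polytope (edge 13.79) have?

An n-cross-polytope has 2^(k+1)·C(n,k+1) k-faces. Here 2^11·C(27,11) = 2048·13037895 = 26701608960.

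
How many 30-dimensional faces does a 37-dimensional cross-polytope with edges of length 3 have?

Each 30-face is the convex hull of 31 vertices, one chosen as ±e_i from each of 31 distinct axes: 2^31·C(37,31) = 4992435625132032.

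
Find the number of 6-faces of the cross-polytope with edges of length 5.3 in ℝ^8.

f_6(8-orthoplex) = 2^7 · (8 choose 7) = 1024.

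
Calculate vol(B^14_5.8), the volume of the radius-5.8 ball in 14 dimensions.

V_14(5.8) = π^(14/2) · (5.8)^14 / Γ(14/2 + 1) ≈ 2.92153e+10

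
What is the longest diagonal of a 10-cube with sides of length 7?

The space diagonal of an n-cube of side s is s√n. Here 7·√10 ≈ 22.1359.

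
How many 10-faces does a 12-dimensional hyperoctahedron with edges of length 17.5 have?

Number of 10-faces = 2^(10+1) · C(12,10+1) = 2048 · 12 = 24576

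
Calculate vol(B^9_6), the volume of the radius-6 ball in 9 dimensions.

The n-ball volume is π^(n/2)·r^n/Γ(n/2+1). With n=9, r=6: V = 11943936·π^4/35 ≈ 3.32414e+07.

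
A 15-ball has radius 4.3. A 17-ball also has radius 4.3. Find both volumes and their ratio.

V_15(4.3) ≈ 1.21187e+09. V_17(4.3) ≈ 8.2818e+09. Ratio V_15/V_17 ≈ 0.1463.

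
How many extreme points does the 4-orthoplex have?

Number of vertices = 2n = 8.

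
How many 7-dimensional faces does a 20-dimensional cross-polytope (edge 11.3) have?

Each 7-face is the convex hull of 8 vertices, one chosen as ±e_i from each of 8 distinct axes: 2^8·C(20,8) = 32248320.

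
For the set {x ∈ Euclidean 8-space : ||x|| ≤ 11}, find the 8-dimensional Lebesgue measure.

Volume = π^{8/2}·(11)^8/Γ(5) = 214358881·π^4/24 ≈ 8.70021e+08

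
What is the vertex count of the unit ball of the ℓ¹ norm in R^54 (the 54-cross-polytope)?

An n-cross-polytope has 2n vertices; here n = 54, giving 108.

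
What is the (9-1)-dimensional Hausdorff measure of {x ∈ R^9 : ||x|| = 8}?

S_9(8) = 2·π^(9/2)·(8)^8 / Γ(9/2) = 536870912·π^4/105 ≈ 4.98058e+08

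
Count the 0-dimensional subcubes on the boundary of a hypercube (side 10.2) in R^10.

Choose 0 of 10 axes to span the face (C(10,0) = 1 way), then fix each of the remaining 10 coordinates at one of its two extreme values (2^10 = 1024 ways): 1·1024 = 1024.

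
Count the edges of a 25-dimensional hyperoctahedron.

f_1(25-orthoplex) = 2^2 · (25 choose 2) = 1200.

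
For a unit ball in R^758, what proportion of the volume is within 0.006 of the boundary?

1 - (1-0.006)^758 ≈ 0.989556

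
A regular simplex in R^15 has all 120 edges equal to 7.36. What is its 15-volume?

For a regular n-simplex with edge a, V = (a^n / n!)·√((n+1)/2^n). With a=7.36, n=15: V ≈ 0.170217.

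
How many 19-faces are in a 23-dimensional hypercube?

Number of 19-faces = C(23,19) · 2^(23-19) = 8855 · 16 = 141680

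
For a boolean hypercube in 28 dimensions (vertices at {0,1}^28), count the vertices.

Number of vertices = 2^28 = 268435456.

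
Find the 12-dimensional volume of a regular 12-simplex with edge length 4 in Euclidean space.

Volume = 4^12 · √(13/2^12) / 12! ≈ 0.00197322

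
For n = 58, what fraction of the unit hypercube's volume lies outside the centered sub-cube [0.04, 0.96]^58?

The inner cube has side 1-2·0.04 = 0.92 and volume (0.92)^58 ≈ 0.007938, so the shell holds 0.992062 of the volume.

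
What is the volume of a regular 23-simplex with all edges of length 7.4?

For a regular n-simplex with edge a, V = (a^n / n!)·√((n+1)/2^n). With a=7.4, n=23: V ≈ 6.42829e-06.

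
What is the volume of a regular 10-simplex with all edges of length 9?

For a regular n-simplex with edge a, V = (a^n / n!)·√((n+1)/2^n). With a=9, n=10: V ≈ 99.5883.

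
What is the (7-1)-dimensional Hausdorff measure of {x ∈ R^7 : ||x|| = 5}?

S = n·V_n(r)/r = 7·V_7(5)/5 (volume-to-surface relation), giving 50000·π^3/3 ≈ 516771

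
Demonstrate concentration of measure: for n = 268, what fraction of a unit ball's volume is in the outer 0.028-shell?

1 - (1-0.028)^268 ≈ 0.999505 ≈ 99.9505%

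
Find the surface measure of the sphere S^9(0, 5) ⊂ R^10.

S = n·V_n(r)/r = 10·V_10(5)/5 (volume-to-surface relation), giving 1953125·π^5/12 ≈ 4.98079e+07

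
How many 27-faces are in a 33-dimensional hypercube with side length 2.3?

Number of 27-faces = C(33,27) · 2^(33-27) = 1107568 · 64 = 70884352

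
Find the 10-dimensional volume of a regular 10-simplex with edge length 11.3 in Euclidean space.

V_10 = √(11) · 11.3^10 / (10! · 2^(10/2)) ≈ 969.545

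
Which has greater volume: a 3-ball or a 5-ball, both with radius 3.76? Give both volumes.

V_3(3.76) ≈ 222.665. V_5(3.76) ≈ 3955.83. The 5-ball is larger.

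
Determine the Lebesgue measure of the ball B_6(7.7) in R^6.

V_6(7.7) = π^(6/2) · (7.7)^6 / Γ(6/2 + 1) ≈ 1.07707e+06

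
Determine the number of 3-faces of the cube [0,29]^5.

Choose 3 of 5 axes to span the face (C(5,3) = 10 ways), then fix each of the remaining 2 coordinates at one of its two extreme values (2^2 = 4 ways): 10·4 = 40.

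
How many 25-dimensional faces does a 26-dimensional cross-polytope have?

f_25(26-orthoplex) = 2^26 · (26 choose 26) = 67108864.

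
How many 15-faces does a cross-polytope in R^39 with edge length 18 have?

f_15(39-orthoplex) = 2^16 · (39 choose 16) = 2471445200240640.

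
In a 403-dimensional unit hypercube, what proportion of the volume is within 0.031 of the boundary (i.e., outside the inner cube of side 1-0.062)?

Shell fraction = 1 - (1-0.062)^403 ≈ 1 - 6.277e-12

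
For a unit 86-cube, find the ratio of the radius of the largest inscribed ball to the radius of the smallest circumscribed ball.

For an n-cube of any side s, the inradius is s/2 and the circumradius is s√n/2, so the ratio is 1/√86 ≈ 0.107833.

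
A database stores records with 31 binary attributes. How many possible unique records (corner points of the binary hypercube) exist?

An n-cube has 2^n vertices; for n = 31 that is 2^31 = 2147483648.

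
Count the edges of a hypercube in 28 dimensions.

Number of 1-faces = C(28,1)·2^(28-1) = 28·134217728 = 3758096384.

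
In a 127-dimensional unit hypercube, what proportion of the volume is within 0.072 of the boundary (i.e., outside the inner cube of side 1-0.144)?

The inner cube has side 1-2·0.072 = 0.856 and volume (0.856)^127 ≈ 2.656e-09, so the shell holds 0.9999999973 of the volume.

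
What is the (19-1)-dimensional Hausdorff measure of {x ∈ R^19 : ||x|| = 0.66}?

S_19(0.66) = 2·π^(19/2)·(0.66)^18 / Γ(19/2) ≈ 0.000500186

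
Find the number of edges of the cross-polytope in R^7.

f_1(7-orthoplex) = 2^2 · (7 choose 2) = 84.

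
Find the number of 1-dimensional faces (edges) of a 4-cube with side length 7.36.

An n-cube has n·2^(n-1) edges. With n = 4: 4·8 = 32.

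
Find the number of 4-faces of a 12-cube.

Choose 4 of 12 axes to span the face (C(12,4) = 495 ways), then fix each of the remaining 8 coordinates at one of its two extreme values (2^8 = 256 ways): 495·256 = 126720.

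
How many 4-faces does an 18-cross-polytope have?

An n-cross-polytope has 2^(k+1)·C(n,k+1) k-faces. Here 2^5·C(18,5) = 32·8568 = 274176.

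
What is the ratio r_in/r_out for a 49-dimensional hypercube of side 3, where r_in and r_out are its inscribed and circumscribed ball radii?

r_in / r_out = (3/2) / (3√49/2) = 1/√49 ≈ 0.142857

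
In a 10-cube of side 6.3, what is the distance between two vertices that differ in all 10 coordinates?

Diagonal = √10 · 6.3 ≈ 19.9223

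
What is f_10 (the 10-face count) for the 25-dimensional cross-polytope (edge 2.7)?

f_10(25-orthoplex) = 2^11 · (25 choose 11) = 9128755200.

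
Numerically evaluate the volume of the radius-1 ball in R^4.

Volume = π^{4/2}·(1)^4/Γ(3) = π^2/2 ≈ 4.9348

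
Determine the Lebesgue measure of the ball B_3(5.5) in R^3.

The n-ball volume is π^(n/2)·r^n/Γ(n/2+1). With n=3, r=5.5: V = 1331·π/6 ≈ 696.91.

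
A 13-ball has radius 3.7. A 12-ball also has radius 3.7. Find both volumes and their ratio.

V_13(3.7) ≈ 2.21801e+07. V_12(3.7) ≈ 8.78997e+06. Ratio V_13/V_12 ≈ 2.523.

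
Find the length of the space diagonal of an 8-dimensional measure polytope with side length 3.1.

The space diagonal of an n-cube of side s is s√n. Here 3.1·√8 ≈ 8.76812.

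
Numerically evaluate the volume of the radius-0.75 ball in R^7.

Volume = π^{7/2}·(0.75)^7/Γ(9/2) ≈ 0.63068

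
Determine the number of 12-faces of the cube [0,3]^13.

Number of 12-faces = C(13,12) · 2^(13-12) = 13 · 2 = 26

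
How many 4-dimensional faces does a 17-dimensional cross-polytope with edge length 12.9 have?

Number of 4-faces = 2^(4+1) · C(17,4+1) = 32 · 6188 = 198016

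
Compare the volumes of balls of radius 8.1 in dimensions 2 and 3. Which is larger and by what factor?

V_2(8.1) ≈ 206.12, V_3(8.1) ≈ 2226.09. The 3-ball is larger by a factor of 10.8.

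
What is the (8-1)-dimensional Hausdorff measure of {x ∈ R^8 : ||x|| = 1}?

S_8(1) = 2·π^(8/2)·(1)^7 / Γ(8/2) = π^4/3 ≈ 32.4697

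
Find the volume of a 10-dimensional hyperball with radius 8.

V = 134217728·π^5/15 ≈ 2.73822e+09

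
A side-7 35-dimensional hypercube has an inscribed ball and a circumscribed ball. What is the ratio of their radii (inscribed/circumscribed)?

r_in = 7/2 (half the side); r_out = 7√35/2 (half the diagonal). Ratio = 1/√35 ≈ 0.169031.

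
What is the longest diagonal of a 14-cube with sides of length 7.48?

The space diagonal of an n-cube of side s is s√n. Here 7.48·√14 ≈ 27.9876.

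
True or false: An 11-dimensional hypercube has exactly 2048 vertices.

True. The 11-cube has 2^11 = 2048 vertices.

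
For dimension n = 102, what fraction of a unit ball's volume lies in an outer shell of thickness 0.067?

1 - (1-0.067)^102 ≈ 0.999153 ≈ 99.92%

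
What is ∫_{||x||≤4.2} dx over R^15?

The n-ball volume is π^(n/2)·r^n/Γ(n/2+1). With n=15, r=4.2: V ≈ 8.5147e+08.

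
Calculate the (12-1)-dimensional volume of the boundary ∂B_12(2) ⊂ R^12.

S = n·V_n(r)/r = 12·V_12(2)/2 (volume-to-surface relation), giving 512·π^6/15 ≈ 32815.4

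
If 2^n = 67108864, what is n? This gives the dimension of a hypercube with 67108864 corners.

n = log_2(67108864) = 26.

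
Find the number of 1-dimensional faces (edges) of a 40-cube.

An n-cube has n·2^(n-1) edges. With n = 40: 40·549755813888 = 21990232555520.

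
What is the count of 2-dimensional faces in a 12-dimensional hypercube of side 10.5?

f_2(12-cube) = (12 choose 2) · 2^10 = 67584.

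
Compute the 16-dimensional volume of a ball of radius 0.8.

The n-ball volume is π^(n/2)·r^n/Γ(n/2+1). With n=16, r=0.8: V ≈ 0.00662397.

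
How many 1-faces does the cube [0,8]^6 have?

An n-cube has n·2^(n-1) edges. With n = 6: 6·32 = 192.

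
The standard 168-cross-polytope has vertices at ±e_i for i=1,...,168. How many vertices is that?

An n-cross-polytope has 2n vertices; here n = 168, giving 336.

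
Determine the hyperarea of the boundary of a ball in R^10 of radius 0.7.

The surface area of an n-ball is 2π^(n/2) r^(n-1) / Γ(n/2). For n=10, r=0.7: 1.02908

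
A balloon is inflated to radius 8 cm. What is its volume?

Volume = π^{3/2}·(8)^3/Γ(5/2) = 2048·π/3 ≈ 2144.66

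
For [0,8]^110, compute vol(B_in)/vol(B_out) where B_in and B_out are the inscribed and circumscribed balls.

Volume scales as r^n, and r_in/r_out = 1/√110, giving (1/√110)^110 ≈ 5.28935e-113.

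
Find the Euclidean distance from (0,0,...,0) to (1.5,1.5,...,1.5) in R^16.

The space diagonal of an n-cube of side s is s√n. Here 1.5·√16 = 6.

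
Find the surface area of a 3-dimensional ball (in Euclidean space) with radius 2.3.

S = n·V_n(r)/r = 3·V_3(2.3)/2.3 (volume-to-surface relation), giving 4πr² = 4π·(2.3)² ≈ 66.4761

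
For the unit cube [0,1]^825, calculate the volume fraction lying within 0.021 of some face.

1 - (1 - 2·0.021)^825 = 1 - 0.958^825 ≈ 1 - 4.232e-16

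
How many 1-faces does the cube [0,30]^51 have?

The 51-cube has n·2^(n-1) = 51·2^50 = 51·1125899906842624 = 57420895248973824 edges.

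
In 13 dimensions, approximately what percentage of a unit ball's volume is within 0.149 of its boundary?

1 - (1-0.149)^13 ≈ 0.877232 ≈ 87.72%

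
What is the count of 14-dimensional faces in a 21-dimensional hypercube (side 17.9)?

Choose 14 of 21 axes to span the face (C(21,14) = 116280 ways), then fix each of the remaining 7 coordinates at one of its two extreme values (2^7 = 128 ways): 116280·128 = 14883840.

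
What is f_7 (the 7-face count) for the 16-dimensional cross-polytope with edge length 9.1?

Number of 7-faces = 2^(7+1) · C(16,7+1) = 256 · 12870 = 3294720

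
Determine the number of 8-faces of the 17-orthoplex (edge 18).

Each 8-face is the convex hull of 9 vertices, one chosen as ±e_i from each of 9 distinct axes: 2^9·C(17,9) = 12446720.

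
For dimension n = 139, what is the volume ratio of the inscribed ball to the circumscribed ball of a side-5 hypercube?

V_in / V_out = (r_in/r_out)^139 = (1/√139)^139 = 139^(-139/2) ≈ 1.1494e-149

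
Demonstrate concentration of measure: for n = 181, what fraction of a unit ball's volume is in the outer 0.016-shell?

1 - (1-0.016)^181 ≈ 0.946035 ≈ 94.60%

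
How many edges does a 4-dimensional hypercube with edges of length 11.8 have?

Each of the 2^4 = 16 vertices has degree 4; total edges = 4·2^4/2 = 32.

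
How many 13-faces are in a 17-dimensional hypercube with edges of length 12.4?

f_13(17-cube) = (17 choose 13) · 2^4 = 38080.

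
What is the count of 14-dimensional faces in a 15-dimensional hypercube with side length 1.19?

f_14(15-cube) = (15 choose 14) · 2^1 = 30.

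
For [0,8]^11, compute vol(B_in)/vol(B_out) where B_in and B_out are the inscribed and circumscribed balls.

V_in/V_out = n^(-n/2) = 11^(-11/2) ≈ 1.87215e-06.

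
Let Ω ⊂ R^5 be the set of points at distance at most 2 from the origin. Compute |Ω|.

Volume = π^{5/2}·(2)^5/Γ(7/2) = 256·π^2/15 ≈ 168.441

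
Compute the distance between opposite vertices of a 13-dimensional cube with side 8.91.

d = √(8.91² + 8.91² + ... + 8.91²) [13 terms] = √(13·8.91²) = 8.91√13 ≈ 32.1255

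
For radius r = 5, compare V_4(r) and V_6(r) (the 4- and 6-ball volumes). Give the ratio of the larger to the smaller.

V_4(5) ≈ 3084.25, V_6(5) ≈ 80745.5. The 6-ball is larger by a factor of 26.18.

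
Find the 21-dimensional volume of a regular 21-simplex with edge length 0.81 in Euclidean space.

V_21 = √(22) · 0.81^21 / (21! · 2^(21/2)) ≈ 7.58993e-25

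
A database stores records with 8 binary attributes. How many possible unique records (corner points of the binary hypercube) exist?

An n-cube has 2^n vertices; for n = 8 that is 2^8 = 256.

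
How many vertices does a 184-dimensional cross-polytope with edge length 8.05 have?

An n-cross-polytope has 2n vertices; here n = 184, giving 368.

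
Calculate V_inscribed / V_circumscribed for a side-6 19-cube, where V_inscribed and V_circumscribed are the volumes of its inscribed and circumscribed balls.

V_in/V_out = n^(-n/2) = 19^(-19/2) ≈ 7.10953e-13.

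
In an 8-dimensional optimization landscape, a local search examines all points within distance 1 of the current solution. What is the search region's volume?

V = π^4/24 ≈ 4.05871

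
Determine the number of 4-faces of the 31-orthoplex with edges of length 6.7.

Each 4-face is the convex hull of 5 vertices, one chosen as ±e_i from each of 5 distinct axes: 2^5·C(31,5) = 5437152.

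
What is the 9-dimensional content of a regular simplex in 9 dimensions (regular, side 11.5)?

V_9 = √(10) · 11.5^9 / (9! · 2^(9/2)) ≈ 1354.82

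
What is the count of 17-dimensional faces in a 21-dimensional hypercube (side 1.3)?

Choose 17 of 21 axes to span the face (C(21,17) = 5985 ways), then fix each of the remaining 4 coordinates at one of its two extreme values (2^4 = 16 ways): 5985·16 = 95760.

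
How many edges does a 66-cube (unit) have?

The 66-cube has n·2^(n-1) = 66·2^65 = 66·36893488147419103232 = 2434970217729660813312 edges.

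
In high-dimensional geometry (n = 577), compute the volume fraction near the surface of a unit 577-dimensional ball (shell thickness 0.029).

1 - (1-0.029)^577 ≈ 0.9999999578 ≈ 99.999996%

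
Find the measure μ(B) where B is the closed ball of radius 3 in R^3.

Volume = π^{3/2}·(3)^3/Γ(5/2) = 36·π ≈ 113.097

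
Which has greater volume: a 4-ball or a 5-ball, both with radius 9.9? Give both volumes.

V_4(9.9) ≈ 47403.5. V_5(9.9) ≈ 500581. The 5-ball is larger.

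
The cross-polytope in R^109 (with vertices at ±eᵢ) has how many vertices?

An n-cross-polytope has 2n vertices; here n = 109, giving 218.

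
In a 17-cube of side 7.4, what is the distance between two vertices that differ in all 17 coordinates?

||(7.4,7.4,...,7.4)|| = √(17)·7.4 ≈ 30.511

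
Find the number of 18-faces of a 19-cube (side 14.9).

Choose 18 of 19 axes to span the face (C(19,18) = 19 ways), then fix each of the remaining 1 coordinate at one of its two extreme values (2^1 = 2 ways): 19·2 = 38.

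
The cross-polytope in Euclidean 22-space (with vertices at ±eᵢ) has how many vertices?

An n-cross-polytope has 2n vertices; here n = 22, giving 44.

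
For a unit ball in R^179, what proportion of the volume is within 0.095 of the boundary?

1 - (1-0.095)^179 ≈ 0.9999999826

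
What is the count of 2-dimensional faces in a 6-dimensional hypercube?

An n-cube has C(n,k)·2^(n-k) k-faces. Here C(6,2)·2^4 = 15·16 = 240.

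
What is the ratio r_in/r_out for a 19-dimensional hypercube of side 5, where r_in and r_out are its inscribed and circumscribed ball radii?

Ratio = (s/2)/(s√19/2) = 19^(-1/2) ≈ 0.229416.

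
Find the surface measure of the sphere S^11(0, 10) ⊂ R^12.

S_12(10) = 2·π^(12/2)·(10)^11 / Γ(12/2) = 5000000000·π^6/3 ≈ 1.60232e+12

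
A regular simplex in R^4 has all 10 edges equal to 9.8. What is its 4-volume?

For a regular n-simplex with edge a, V = (a^n / n!)·√((n+1)/2^n). With a=9.8, n=4: V ≈ 214.841.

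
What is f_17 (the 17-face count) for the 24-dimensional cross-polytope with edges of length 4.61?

Number of 17-faces = 2^(17+1) · C(24,17+1) = 262144 · 134596 = 35283533824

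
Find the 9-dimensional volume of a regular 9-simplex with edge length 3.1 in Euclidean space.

V = (3.1^9 / 9!) · √((9+1) / 2^9) ≈ 0.0101826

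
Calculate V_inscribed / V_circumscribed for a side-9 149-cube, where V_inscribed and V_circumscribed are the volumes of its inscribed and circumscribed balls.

Volume scales as r^n, and r_in/r_out = 1/√149, giving (1/√149)^149 ≈ 1.25205e-162.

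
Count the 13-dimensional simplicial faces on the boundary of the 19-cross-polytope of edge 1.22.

Number of 13-faces = 2^(13+1) · C(19,13+1) = 16384 · 11628 = 190513152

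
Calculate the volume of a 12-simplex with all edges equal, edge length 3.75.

For a regular n-simplex with edge a, V = (a^n / n!)·√((n+1)/2^n). With a=3.75, n=12: V ≈ 0.000909557.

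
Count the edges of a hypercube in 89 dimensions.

The 89-cube has n·2^(n-1) = 89·2^88 = 89·309485009821345068724781056 = 27544165874099711116505513984 edges.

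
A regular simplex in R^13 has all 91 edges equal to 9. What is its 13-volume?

V_13 = √(14) · 9^13 / (13! · 2^(13/2)) ≈ 16.8749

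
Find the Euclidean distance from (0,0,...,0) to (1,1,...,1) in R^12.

The space diagonal of an n-cube of side s is s√n. Here 1·√12 ≈ 3.4641.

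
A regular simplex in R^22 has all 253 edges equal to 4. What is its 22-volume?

Volume = 4^22 · √(23/2^22) / 22! ≈ 3.66511e-11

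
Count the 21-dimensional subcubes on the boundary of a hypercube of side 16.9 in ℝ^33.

Choose 21 of 33 axes to span the face (C(33,21) = 354817320 ways), then fix each of the remaining 12 coordinates at one of its two extreme values (2^12 = 4096 ways): 354817320·4096 = 1453331742720.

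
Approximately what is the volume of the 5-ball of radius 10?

V = 160000·π^2/3 ≈ 526379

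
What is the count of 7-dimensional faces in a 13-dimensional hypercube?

Choose 7 of 13 axes to span the face (C(13,7) = 1716 ways), then fix each of the remaining 6 coordinates at one of its two extreme values (2^6 = 64 ways): 1716·64 = 109824.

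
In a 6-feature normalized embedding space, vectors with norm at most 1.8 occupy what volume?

The n-ball volume is π^(n/2)·r^n/Γ(n/2+1). With n=6, r=1.8: V ≈ 175.765.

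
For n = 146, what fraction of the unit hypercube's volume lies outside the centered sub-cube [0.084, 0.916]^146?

The inner cube has side 1-2·0.084 = 0.832 and volume (0.832)^146 ≈ 2.178e-12, so the shell holds 1 - 2.178e-12 of the volume.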